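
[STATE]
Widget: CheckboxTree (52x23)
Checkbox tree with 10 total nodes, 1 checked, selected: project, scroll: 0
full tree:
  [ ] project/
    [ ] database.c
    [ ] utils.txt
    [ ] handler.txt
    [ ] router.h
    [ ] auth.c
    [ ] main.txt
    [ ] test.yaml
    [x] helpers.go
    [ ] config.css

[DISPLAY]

>[-] project/                                       
   [ ] database.c                                   
   [ ] utils.txt                                    
   [ ] handler.txt                                  
   [ ] router.h                                     
   [ ] auth.c                                       
   [ ] main.txt                                     
   [ ] test.yaml                                    
   [x] helpers.go                                   
   [ ] config.css                                   
                                                    
                                                    
                                                    
                                                    
                                                    
                                                    
                                                    
                                                    
                                                    
                                                    
                                                    
                                                    
                                                    


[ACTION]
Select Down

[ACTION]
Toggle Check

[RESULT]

 [-] project/                                       
>  [x] database.c                                   
   [ ] utils.txt                                    
   [ ] handler.txt                                  
   [ ] router.h                                     
   [ ] auth.c                                       
   [ ] main.txt                                     
   [ ] test.yaml                                    
   [x] helpers.go                                   
   [ ] config.css                                   
                                                    
                                                    
                                                    
                                                    
                                                    
                                                    
                                                    
                                                    
                                                    
                                                    
                                                    
                                                    
                                                    


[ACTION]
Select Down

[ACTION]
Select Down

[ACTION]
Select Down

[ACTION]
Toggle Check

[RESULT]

 [-] project/                                       
   [x] database.c                                   
   [ ] utils.txt                                    
   [ ] handler.txt                                  
>  [x] router.h                                     
   [ ] auth.c                                       
   [ ] main.txt                                     
   [ ] test.yaml                                    
   [x] helpers.go                                   
   [ ] config.css                                   
                                                    
                                                    
                                                    
                                                    
                                                    
                                                    
                                                    
                                                    
                                                    
                                                    
                                                    
                                                    
                                                    


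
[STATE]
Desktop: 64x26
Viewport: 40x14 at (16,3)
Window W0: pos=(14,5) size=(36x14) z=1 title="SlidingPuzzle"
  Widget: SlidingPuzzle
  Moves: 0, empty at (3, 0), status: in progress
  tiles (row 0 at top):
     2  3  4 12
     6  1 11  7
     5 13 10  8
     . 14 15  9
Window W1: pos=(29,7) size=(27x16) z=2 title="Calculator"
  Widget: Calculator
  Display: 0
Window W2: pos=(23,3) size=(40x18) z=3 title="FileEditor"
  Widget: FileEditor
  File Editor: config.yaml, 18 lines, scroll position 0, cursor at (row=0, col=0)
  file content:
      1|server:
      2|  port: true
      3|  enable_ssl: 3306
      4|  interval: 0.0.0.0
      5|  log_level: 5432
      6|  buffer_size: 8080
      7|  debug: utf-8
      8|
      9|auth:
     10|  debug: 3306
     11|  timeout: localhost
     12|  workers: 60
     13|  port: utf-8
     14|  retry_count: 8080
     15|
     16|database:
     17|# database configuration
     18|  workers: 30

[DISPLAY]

       ┏━━━━━━━━━━━━━━━━━━━━━━━━━━━━━━━━
       ┃ FileEditor                     
━━━━━━━┠────────────────────────────────
Sliding┃█erver:                         
───────┃  port: true                    
────┬──┃  enable_ssl: 3306              
  2 │  ┃  interval: 0.0.0.0             
────┼──┃  log_level: 5432               
  6 │  ┃  buffer_size: 8080             
────┼──┃  debug: utf-8                  
  5 │ 1┃                                
────┼──┃auth:                           
    │ 1┃  debug: 3306                   
────┴──┃  timeout: localhost            


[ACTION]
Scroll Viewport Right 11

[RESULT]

━━━━━━━━━━━━━━━━━━━━━━━━━━━━━━━━━━━━━━┓ 
 FileEditor                           ┃ 
──────────────────────────────────────┨ 
█erver:                              ▲┃ 
  port: true                         █┃ 
  enable_ssl: 3306                   ░┃ 
  interval: 0.0.0.0                  ░┃ 
  log_level: 5432                    ░┃ 
  buffer_size: 8080                  ░┃ 
  debug: utf-8                       ░┃ 
                                     ░┃ 
auth:                                ░┃ 
  debug: 3306                        ░┃ 
  timeout: localhost                 ░┃ 


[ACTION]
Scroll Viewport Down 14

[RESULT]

  debug: utf-8                       ░┃ 
                                     ░┃ 
auth:                                ░┃ 
  debug: 3306                        ░┃ 
  timeout: localhost                 ░┃ 
  workers: 60                        ░┃ 
  port: utf-8                        ░┃ 
  retry_count: 8080                  ▼┃ 
━━━━━━━━━━━━━━━━━━━━━━━━━━━━━━━━━━━━━━┛ 
     ┃└───┴───┴───┴───┘        ┃        
     ┗━━━━━━━━━━━━━━━━━━━━━━━━━┛        
                                        
                                        
                                        


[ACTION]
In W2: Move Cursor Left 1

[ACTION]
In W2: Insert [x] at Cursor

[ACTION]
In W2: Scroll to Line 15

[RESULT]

  timeout: localhost                 ░┃ 
  workers: 60                        ░┃ 
  port: utf-8                        ░┃ 
  retry_count: 8080                  ░┃ 
                                     ░┃ 
database:                            ░┃ 
# database configuration             █┃ 
  workers: 30                        ▼┃ 
━━━━━━━━━━━━━━━━━━━━━━━━━━━━━━━━━━━━━━┛ 
     ┃└───┴───┴───┴───┘        ┃        
     ┗━━━━━━━━━━━━━━━━━━━━━━━━━┛        
                                        
                                        
                                        


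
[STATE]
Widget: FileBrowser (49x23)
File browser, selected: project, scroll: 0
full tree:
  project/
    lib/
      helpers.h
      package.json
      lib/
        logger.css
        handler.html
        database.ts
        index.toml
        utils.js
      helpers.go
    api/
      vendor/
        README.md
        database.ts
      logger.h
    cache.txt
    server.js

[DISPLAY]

> [-] project/                                   
    [+] lib/                                     
    [+] api/                                     
    cache.txt                                    
    server.js                                    
                                                 
                                                 
                                                 
                                                 
                                                 
                                                 
                                                 
                                                 
                                                 
                                                 
                                                 
                                                 
                                                 
                                                 
                                                 
                                                 
                                                 
                                                 


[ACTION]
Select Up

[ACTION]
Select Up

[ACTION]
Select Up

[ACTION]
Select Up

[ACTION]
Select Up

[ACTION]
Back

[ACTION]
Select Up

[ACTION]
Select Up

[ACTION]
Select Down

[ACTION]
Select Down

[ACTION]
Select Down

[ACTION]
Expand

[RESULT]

  [-] project/                                   
    [+] lib/                                     
    [+] api/                                     
  > cache.txt                                    
    server.js                                    
                                                 
                                                 
                                                 
                                                 
                                                 
                                                 
                                                 
                                                 
                                                 
                                                 
                                                 
                                                 
                                                 
                                                 
                                                 
                                                 
                                                 
                                                 


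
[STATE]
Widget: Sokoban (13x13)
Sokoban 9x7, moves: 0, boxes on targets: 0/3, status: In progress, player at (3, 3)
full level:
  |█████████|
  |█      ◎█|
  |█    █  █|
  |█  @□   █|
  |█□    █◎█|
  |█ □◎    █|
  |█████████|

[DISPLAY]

█████████    
█      ◎█    
█    █  █    
█  @□   █    
█□    █◎█    
█ □◎    █    
█████████    
Moves: 0  0/3
             
             
             
             
             


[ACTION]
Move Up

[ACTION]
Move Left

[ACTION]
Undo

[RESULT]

█████████    
█      ◎█    
█  @ █  █    
█   □   █    
█□    █◎█    
█ □◎    █    
█████████    
Moves: 1  0/3
             
             
             
             
             


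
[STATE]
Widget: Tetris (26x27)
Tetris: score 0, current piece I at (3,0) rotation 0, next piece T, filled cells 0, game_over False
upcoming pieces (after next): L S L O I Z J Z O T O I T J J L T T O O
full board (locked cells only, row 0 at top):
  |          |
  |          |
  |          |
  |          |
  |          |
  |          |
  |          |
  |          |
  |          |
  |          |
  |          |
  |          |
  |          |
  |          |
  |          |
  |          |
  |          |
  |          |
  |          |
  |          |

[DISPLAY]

   ████   │Next:          
          │ ▒             
          │▒▒▒            
          │               
          │               
          │               
          │Score:         
          │0              
          │               
          │               
          │               
          │               
          │               
          │               
          │               
          │               
          │               
          │               
          │               
          │               
          │               
          │               
          │               
          │               
          │               
          │               
          │               


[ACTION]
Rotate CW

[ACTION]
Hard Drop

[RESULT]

    ▒     │Next:          
   ▒▒▒    │  ▒            
          │▒▒▒            
          │               
          │               
          │               
          │Score:         
          │0              
          │               
          │               
          │               
          │               
          │               
          │               
          │               
          │               
   █      │               
   █      │               
   █      │               
   █      │               
          │               
          │               
          │               
          │               
          │               
          │               
          │               


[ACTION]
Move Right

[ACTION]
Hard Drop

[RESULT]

     ▒    │Next:          
   ▒▒▒    │ ░░            
          │░░             
          │               
          │               
          │               
          │Score:         
          │0              
          │               
          │               
          │               
          │               
          │               
          │               
          │               
          │               
   █      │               
   █      │               
   █ ▒    │               
   █▒▒▒   │               
          │               
          │               
          │               
          │               
          │               
          │               
          │               


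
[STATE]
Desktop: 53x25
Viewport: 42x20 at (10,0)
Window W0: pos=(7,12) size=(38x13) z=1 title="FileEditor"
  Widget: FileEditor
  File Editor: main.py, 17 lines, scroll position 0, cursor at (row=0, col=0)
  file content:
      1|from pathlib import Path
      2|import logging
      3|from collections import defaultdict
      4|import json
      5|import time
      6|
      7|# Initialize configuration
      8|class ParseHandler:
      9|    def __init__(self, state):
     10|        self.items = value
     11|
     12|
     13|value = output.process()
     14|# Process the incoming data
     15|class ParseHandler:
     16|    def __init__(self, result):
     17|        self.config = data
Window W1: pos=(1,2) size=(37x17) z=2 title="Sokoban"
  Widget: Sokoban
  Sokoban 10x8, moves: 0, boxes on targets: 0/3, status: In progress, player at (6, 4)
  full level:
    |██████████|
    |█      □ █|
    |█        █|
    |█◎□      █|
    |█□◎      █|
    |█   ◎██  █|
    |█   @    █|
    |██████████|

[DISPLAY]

                                          
                                          
━━━━━━━━━━━━━━━━━━━━━━━━━━━┓              
                           ┃              
───────────────────────────┨              
██                         ┃              
 █                         ┃              
 █                         ┃              
 █                         ┃              
 █                         ┃              
 █                         ┃              
 █                         ┃              
██                         ┃━━━━━━┓       
  0/3                      ┃      ┃       
                           ┃──────┨       
                           ┃     ▲┃       
                           ┃     █┃       
                           ┃tdict░┃       
━━━━━━━━━━━━━━━━━━━━━━━━━━━┛     ░┃       
port time                        ░┃       


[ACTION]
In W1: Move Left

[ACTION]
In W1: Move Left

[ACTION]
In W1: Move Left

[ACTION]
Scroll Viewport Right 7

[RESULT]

                                          
                                          
━━━━━━━━━━━━━━━━━━━━━━━━━━┓               
                          ┃               
──────────────────────────┨               
█                         ┃               
█                         ┃               
█                         ┃               
█                         ┃               
█                         ┃               
█                         ┃               
█                         ┃               
█                         ┃━━━━━━┓        
 0/3                      ┃      ┃        
                          ┃──────┨        
                          ┃     ▲┃        
                          ┃     █┃        
                          ┃tdict░┃        
━━━━━━━━━━━━━━━━━━━━━━━━━━┛     ░┃        
ort time                        ░┃        


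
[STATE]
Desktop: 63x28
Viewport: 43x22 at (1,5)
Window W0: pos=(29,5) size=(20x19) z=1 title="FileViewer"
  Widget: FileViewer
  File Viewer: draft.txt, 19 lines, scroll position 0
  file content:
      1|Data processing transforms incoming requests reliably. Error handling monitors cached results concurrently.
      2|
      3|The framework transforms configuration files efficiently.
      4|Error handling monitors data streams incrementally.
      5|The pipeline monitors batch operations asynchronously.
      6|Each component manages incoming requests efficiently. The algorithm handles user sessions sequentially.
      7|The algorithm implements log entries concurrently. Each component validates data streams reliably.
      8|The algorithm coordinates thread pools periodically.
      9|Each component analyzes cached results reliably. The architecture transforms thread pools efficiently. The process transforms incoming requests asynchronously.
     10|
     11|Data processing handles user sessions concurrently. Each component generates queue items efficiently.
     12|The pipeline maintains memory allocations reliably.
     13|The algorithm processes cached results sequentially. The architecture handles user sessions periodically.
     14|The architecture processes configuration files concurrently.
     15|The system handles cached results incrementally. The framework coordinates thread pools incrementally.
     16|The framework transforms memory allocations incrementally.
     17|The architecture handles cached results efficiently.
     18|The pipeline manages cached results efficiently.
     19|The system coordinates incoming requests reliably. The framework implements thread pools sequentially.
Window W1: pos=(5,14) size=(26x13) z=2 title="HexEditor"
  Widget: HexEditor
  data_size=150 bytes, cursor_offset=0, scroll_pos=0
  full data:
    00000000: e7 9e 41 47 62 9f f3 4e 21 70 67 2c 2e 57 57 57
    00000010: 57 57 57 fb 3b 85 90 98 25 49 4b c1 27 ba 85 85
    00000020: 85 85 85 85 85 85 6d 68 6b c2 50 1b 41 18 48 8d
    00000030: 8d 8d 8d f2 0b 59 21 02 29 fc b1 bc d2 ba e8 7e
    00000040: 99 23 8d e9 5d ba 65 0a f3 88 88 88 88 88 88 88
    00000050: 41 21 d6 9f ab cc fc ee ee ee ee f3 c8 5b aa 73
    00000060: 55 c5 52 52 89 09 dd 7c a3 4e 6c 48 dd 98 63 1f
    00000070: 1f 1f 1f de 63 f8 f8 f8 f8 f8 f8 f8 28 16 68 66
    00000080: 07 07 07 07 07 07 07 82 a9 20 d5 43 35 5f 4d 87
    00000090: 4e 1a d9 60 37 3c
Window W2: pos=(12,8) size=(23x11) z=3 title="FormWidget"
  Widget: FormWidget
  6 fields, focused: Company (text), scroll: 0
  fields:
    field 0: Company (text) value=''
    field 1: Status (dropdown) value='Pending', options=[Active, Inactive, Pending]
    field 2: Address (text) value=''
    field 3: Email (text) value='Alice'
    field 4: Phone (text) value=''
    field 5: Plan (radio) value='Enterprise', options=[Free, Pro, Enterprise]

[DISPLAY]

                            ┏━━━━━━━━━━━━━━
                            ┃ FileViewer   
                            ┠──────────────
           ┏━━━━━━━━━━━━━━━━━━━━━┓processin
           ┃ FormWidget          ┃         
           ┠─────────────────────┨ramework 
           ┃> Company:    [     ]┃ handling
           ┃  Status:     [Pend▼]┃ipeline m
           ┃  Address:    [     ]┃component
    ┏━━━━━━┃  Email:      [Alice]┃lgorithm 
    ┃ HexEd┃  Phone:      [     ]┃lgorithm 
    ┠──────┃  Plan:       ( ) Fre┃component
    ┃000000┃                     ┃         
    ┃000000┗━━━━━━━━━━━━━━━━━━━━━┛processin
    ┃00000020  85 85 85 85 85┃he pipeline m
    ┃00000030  8d 8d 8d f2 0b┃he algorithm 
    ┃00000040  99 23 8d e9 5d┃he architectu
    ┃00000050  41 21 d6 9f ab┃he system han
    ┃00000060  55 c5 52 52 89┃━━━━━━━━━━━━━
    ┃00000070  1f 1f 1f de 63┃             
    ┃00000080  07 07 07 07 07┃             
    ┗━━━━━━━━━━━━━━━━━━━━━━━━┛             


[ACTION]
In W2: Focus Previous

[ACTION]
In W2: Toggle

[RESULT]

                            ┏━━━━━━━━━━━━━━
                            ┃ FileViewer   
                            ┠──────────────
           ┏━━━━━━━━━━━━━━━━━━━━━┓processin
           ┃ FormWidget          ┃         
           ┠─────────────────────┨ramework 
           ┃  Company:    [     ]┃ handling
           ┃  Status:     [Pend▼]┃ipeline m
           ┃  Address:    [     ]┃component
    ┏━━━━━━┃  Email:      [Alice]┃lgorithm 
    ┃ HexEd┃  Phone:      [     ]┃lgorithm 
    ┠──────┃> Plan:       ( ) Fre┃component
    ┃000000┃                     ┃         
    ┃000000┗━━━━━━━━━━━━━━━━━━━━━┛processin
    ┃00000020  85 85 85 85 85┃he pipeline m
    ┃00000030  8d 8d 8d f2 0b┃he algorithm 
    ┃00000040  99 23 8d e9 5d┃he architectu
    ┃00000050  41 21 d6 9f ab┃he system han
    ┃00000060  55 c5 52 52 89┃━━━━━━━━━━━━━
    ┃00000070  1f 1f 1f de 63┃             
    ┃00000080  07 07 07 07 07┃             
    ┗━━━━━━━━━━━━━━━━━━━━━━━━┛             


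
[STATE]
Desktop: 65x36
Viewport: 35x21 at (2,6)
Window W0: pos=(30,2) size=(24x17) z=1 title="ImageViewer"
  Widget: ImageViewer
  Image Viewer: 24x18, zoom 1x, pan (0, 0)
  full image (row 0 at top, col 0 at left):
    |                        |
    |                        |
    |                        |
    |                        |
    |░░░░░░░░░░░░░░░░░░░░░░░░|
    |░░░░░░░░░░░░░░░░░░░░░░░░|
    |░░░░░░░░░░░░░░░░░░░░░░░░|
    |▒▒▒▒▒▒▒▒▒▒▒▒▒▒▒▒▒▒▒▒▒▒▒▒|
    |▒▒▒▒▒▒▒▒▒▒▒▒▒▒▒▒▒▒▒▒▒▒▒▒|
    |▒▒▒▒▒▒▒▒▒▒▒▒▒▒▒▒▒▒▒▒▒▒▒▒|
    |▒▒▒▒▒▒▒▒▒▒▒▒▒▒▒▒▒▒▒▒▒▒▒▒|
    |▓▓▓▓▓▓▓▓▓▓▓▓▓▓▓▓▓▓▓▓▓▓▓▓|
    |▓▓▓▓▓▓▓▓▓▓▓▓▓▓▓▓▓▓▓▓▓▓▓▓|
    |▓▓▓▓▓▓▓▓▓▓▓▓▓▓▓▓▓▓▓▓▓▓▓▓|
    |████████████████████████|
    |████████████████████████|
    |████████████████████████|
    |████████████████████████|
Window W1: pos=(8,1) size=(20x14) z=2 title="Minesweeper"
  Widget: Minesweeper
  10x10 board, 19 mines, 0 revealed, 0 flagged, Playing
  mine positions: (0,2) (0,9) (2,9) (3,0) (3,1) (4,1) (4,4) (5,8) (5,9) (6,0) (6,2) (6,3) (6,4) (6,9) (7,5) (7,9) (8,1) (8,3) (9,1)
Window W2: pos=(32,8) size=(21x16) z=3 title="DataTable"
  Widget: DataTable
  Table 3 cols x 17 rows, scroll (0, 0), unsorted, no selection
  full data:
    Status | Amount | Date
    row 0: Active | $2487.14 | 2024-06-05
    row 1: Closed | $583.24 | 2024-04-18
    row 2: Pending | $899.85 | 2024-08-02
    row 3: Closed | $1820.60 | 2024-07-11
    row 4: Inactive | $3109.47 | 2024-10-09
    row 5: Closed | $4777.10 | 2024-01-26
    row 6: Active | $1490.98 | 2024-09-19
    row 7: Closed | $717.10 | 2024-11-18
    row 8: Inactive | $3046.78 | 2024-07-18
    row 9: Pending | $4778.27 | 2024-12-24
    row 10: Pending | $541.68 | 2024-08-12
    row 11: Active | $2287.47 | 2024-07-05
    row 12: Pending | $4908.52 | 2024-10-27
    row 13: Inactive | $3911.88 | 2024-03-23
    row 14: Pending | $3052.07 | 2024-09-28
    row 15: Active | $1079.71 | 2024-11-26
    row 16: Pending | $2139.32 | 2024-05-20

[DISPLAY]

      ┃■■■■■■■■■■        ┃  ┃      
      ┃■■■■■■■■■■        ┃  ┃      
      ┃■■■■■■■■■■        ┃  ┃ ┏━━━━
      ┃■■■■■■■■■■        ┃  ┃░┃ Dat
      ┃■■■■■■■■■■        ┃  ┃░┠────
      ┃■■■■■■■■■■        ┃  ┃░┃Stat
      ┃■■■■■■■■■■        ┃  ┃▒┃────
      ┃■■■■■■■■■■        ┃  ┃▒┃Acti
      ┗━━━━━━━━━━━━━━━━━━┛  ┃▒┃Clos
                            ┃▒┃Pend
                            ┃▓┃Clos
                            ┃▓┃Inac
                            ┗━┃Clos
                              ┃Acti
                              ┃Clos
                              ┃Inac
                              ┃Pend
                              ┗━━━━
                                   
                                   
                                   


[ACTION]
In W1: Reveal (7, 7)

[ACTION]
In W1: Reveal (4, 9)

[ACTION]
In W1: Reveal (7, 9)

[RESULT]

      ┃■■■■■■■■■✹        ┃  ┃      
      ┃✹✹■■■■■■■■        ┃  ┃      
      ┃■✹■■✹■■■■2        ┃  ┃ ┏━━━━
      ┃■■■■■■■■✹✹        ┃  ┃░┃ Dat
      ┃✹■✹✹✹■114✹        ┃  ┃░┠────
      ┃■■■■■✹1 2✹        ┃  ┃░┃Stat
      ┃■✹■✹211 11        ┃  ┃▒┃────
      ┃■✹■■1             ┃  ┃▒┃Acti
      ┗━━━━━━━━━━━━━━━━━━┛  ┃▒┃Clos
                            ┃▒┃Pend
                            ┃▓┃Clos
                            ┃▓┃Inac
                            ┗━┃Clos
                              ┃Acti
                              ┃Clos
                              ┃Inac
                              ┃Pend
                              ┗━━━━
                                   
                                   
                                   


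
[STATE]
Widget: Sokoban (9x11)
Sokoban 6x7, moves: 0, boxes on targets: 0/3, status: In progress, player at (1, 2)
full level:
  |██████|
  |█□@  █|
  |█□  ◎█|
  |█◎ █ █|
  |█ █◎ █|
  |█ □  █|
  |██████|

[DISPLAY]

██████   
█□@  █   
█□  ◎█   
█◎ █ █   
█ █◎ █   
█ □  █   
██████   
Moves: 0 
         
         
         


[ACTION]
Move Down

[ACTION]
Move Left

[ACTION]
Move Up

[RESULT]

██████   
█□@  █   
█□  ◎█   
█◎ █ █   
█ █◎ █   
█ □  █   
██████   
Moves: 2 
         
         
         


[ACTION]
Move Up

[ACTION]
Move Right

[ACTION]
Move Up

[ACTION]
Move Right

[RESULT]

██████   
█□  @█   
█□  ◎█   
█◎ █ █   
█ █◎ █   
█ □  █   
██████   
Moves: 4 
         
         
         


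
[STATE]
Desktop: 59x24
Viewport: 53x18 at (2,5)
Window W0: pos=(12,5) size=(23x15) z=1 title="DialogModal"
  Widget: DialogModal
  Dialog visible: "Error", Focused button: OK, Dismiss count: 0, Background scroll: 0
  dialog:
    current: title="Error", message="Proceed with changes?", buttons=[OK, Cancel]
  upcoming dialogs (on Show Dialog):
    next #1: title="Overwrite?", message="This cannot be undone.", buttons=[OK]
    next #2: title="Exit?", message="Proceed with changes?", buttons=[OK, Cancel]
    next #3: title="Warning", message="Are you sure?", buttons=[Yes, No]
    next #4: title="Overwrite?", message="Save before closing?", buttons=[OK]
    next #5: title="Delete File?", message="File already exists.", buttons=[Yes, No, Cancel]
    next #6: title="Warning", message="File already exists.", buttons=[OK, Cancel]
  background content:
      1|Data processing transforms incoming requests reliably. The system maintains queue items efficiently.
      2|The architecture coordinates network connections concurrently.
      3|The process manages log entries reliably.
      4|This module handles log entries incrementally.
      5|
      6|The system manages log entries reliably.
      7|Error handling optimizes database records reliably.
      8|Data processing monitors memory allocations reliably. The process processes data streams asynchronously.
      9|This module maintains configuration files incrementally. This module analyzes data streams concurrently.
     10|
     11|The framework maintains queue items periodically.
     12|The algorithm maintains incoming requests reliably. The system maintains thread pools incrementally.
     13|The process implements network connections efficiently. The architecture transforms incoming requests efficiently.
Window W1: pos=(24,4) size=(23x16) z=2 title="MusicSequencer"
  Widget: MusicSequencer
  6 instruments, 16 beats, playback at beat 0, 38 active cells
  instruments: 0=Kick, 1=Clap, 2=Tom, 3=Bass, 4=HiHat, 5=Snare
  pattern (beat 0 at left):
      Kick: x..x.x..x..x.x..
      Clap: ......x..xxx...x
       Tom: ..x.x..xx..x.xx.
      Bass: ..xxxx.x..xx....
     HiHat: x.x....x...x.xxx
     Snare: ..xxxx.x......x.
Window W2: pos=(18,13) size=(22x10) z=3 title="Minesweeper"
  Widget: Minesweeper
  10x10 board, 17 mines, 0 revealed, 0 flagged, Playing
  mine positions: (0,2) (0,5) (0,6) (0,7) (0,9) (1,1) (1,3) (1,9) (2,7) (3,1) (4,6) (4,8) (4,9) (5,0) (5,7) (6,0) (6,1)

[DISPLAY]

          ┏━━━━━━━━━━━┃ MusicSequencer      ┃        
          ┃ DialogModa┠─────────────────────┨        
          ┠───────────┃      ▼12345678901234┃        
          ┃Data proces┃  Kick█··█·█··█··█·█·┃        
          ┃The archite┃  Clap······█··███···┃        
          ┃The process┃   Tom··█·█··██··█·██┃        
          ┃Th┌────────┃  Bass··████·█··██···┃        
          ┃  │     Err┃ HiHat█·█····█···█·██┃        
          ┃Th│Pr┏━━━━━━━━━━━━━━━━━━━━┓·····█┃        
          ┃Er│ [┃ Minesweeper        ┃      ┃        
          ┃Da└──┠────────────────────┨      ┃        
          ┃This ┃■■■■■■■■■■          ┃      ┃        
          ┃     ┃■■■■■■■■■■          ┃      ┃        
          ┃The f┃■■■■■■■■■■          ┃      ┃        
          ┗━━━━━┃■■■■■■■■■■          ┃━━━━━━┛        
                ┃■■■■■■■■■■          ┃               
                ┃■■■■■■■■■■          ┃               
                ┗━━━━━━━━━━━━━━━━━━━━┛               


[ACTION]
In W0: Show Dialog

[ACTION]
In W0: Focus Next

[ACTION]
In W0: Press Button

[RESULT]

          ┏━━━━━━━━━━━┃ MusicSequencer      ┃        
          ┃ DialogModa┠─────────────────────┨        
          ┠───────────┃      ▼12345678901234┃        
          ┃Data proces┃  Kick█··█·█··█··█·█·┃        
          ┃The archite┃  Clap······█··███···┃        
          ┃The process┃   Tom··█·█··██··█·██┃        
          ┃This module┃  Bass··████·█··██···┃        
          ┃           ┃ HiHat█·█····█···█·██┃        
          ┃The s┏━━━━━━━━━━━━━━━━━━━━┓·····█┃        
          ┃Error┃ Minesweeper        ┃      ┃        
          ┃Data ┠────────────────────┨      ┃        
          ┃This ┃■■■■■■■■■■          ┃      ┃        
          ┃     ┃■■■■■■■■■■          ┃      ┃        
          ┃The f┃■■■■■■■■■■          ┃      ┃        
          ┗━━━━━┃■■■■■■■■■■          ┃━━━━━━┛        
                ┃■■■■■■■■■■          ┃               
                ┃■■■■■■■■■■          ┃               
                ┗━━━━━━━━━━━━━━━━━━━━┛               


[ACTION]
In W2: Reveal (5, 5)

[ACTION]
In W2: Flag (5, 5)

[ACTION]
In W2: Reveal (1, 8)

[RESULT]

          ┏━━━━━━━━━━━┃ MusicSequencer      ┃        
          ┃ DialogModa┠─────────────────────┨        
          ┠───────────┃      ▼12345678901234┃        
          ┃Data proces┃  Kick█··█·█··█··█·█·┃        
          ┃The archite┃  Clap······█··███···┃        
          ┃The process┃   Tom··█·█··██··█·██┃        
          ┃This module┃  Bass··████·█··██···┃        
          ┃           ┃ HiHat█·█····█···█·██┃        
          ┃The s┏━━━━━━━━━━━━━━━━━━━━┓·····█┃        
          ┃Error┃ Minesweeper        ┃      ┃        
          ┃Data ┠────────────────────┨      ┃        
          ┃This ┃■■■■■■■■■■          ┃      ┃        
          ┃     ┃■■■■■■■■4■          ┃      ┃        
          ┃The f┃■■■■■■■■■■          ┃      ┃        
          ┗━━━━━┃■■■■■■■■■■          ┃━━━━━━┛        
                ┃■■■■■■■■■■          ┃               
                ┃■■■■■1■■■■          ┃               
                ┗━━━━━━━━━━━━━━━━━━━━┛               


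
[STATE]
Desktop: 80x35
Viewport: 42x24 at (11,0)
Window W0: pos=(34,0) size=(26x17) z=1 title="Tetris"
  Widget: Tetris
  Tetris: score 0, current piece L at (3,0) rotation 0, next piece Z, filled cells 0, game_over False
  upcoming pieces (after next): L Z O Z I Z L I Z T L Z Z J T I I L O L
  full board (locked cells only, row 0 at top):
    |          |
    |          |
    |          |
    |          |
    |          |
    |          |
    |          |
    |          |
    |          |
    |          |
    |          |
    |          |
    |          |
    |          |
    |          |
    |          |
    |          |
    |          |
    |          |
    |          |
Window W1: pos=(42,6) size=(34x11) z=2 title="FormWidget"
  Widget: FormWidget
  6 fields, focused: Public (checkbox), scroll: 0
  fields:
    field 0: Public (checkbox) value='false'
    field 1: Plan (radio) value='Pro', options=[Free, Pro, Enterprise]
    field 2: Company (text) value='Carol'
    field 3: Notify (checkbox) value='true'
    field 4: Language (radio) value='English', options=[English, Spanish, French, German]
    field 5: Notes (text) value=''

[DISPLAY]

                       ┏━━━━━━━━━━━━━━━━━━
                       ┃ Tetris           
                       ┠──────────────────
                       ┃          │Next:  
                       ┃          │▓▓     
                       ┃          │ ▓▓    
                       ┃       ┏━━━━━━━━━━
                       ┃       ┃ FormWidge
                       ┃       ┠──────────
                       ┃       ┃> Public: 
                       ┃       ┃  Plan:   
                       ┃       ┃  Company:
                       ┃       ┃  Notify: 
                       ┃       ┃  Language
                       ┃       ┃  Notes:  
                       ┃       ┃          
                       ┗━━━━━━━┗━━━━━━━━━━
                                          
                                          
                                          
                                          
                                          
                                          
                                          


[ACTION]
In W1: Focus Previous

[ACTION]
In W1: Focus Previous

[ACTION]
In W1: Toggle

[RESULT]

                       ┏━━━━━━━━━━━━━━━━━━
                       ┃ Tetris           
                       ┠──────────────────
                       ┃          │Next:  
                       ┃          │▓▓     
                       ┃          │ ▓▓    
                       ┃       ┏━━━━━━━━━━
                       ┃       ┃ FormWidge
                       ┃       ┠──────────
                       ┃       ┃  Public: 
                       ┃       ┃  Plan:   
                       ┃       ┃  Company:
                       ┃       ┃  Notify: 
                       ┃       ┃> Language
                       ┃       ┃  Notes:  
                       ┃       ┃          
                       ┗━━━━━━━┗━━━━━━━━━━
                                          
                                          
                                          
                                          
                                          
                                          
                                          


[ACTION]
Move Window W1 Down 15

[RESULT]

                       ┏━━━━━━━━━━━━━━━━━━
                       ┃ Tetris           
                       ┠──────────────────
                       ┃          │Next:  
                       ┃          │▓▓     
                       ┃          │ ▓▓    
                       ┃          │       
                       ┃          │       
                       ┃          │       
                       ┃          │Score: 
                       ┃          │0      
                       ┃          │       
                       ┃          │       
                       ┃          │       
                       ┃          │       
                       ┃          │       
                       ┗━━━━━━━━━━━━━━━━━━
                                          
                                          
                                          
                                          
                               ┏━━━━━━━━━━
                               ┃ FormWidge
                               ┠──────────
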